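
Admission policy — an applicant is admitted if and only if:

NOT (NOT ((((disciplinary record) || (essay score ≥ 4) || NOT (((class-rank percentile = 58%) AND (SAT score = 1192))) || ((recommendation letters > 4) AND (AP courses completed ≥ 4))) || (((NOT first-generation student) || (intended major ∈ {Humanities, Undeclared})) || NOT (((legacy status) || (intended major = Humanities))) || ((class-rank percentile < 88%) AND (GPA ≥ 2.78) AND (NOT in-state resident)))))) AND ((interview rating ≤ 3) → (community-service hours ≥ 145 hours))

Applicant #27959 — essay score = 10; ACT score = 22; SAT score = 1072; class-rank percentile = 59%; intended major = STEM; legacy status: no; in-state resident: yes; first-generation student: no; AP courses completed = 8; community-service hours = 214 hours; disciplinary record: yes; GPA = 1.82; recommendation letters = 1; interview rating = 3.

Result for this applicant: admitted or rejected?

Admitted

Atomic conditions:
  disciplinary record: yes → true
  essay score ≥ 4: 10 ≥ 4 is true
  class-rank percentile = 58%: 59 == 58 is false
  SAT score = 1192: 1072 == 1192 is false
  recommendation letters > 4: 1 > 4 is false
  AP courses completed ≥ 4: 8 ≥ 4 is true
  NOT first-generation student: no → true
  intended major ∈ {Humanities, Undeclared}: STEM is not in the set → false
  legacy status: no → false
  intended major = Humanities: STEM == Humanities is false
  class-rank percentile < 88%: 59 < 88 is true
  GPA ≥ 2.78: 1.82 ≥ 2.78 is false
  NOT in-state resident: yes → false
  interview rating ≤ 3: 3 ≤ 3 is true
  community-service hours ≥ 145 hours: 214 ≥ 145 is true
Combine:
[1.1.1.1.3.1] false AND false = false
[1.1.1.1.3] NOT false = true
[1.1.1.1.4] false AND true = false
[1.1.1.1] true OR true OR true OR false = true
[1.1.1.2.1] true OR false = true
[1.1.1.2.2.1] false OR false = false
[1.1.1.2.2] NOT false = true
[1.1.1.2.3] true AND false AND false = false
[1.1.1.2] true OR true OR false = true
[1.1.1] true OR true = true
[1.1] NOT true = false
[1] NOT false = true
[2] true → true = true
[root] true AND true = true
Overall: true → admitted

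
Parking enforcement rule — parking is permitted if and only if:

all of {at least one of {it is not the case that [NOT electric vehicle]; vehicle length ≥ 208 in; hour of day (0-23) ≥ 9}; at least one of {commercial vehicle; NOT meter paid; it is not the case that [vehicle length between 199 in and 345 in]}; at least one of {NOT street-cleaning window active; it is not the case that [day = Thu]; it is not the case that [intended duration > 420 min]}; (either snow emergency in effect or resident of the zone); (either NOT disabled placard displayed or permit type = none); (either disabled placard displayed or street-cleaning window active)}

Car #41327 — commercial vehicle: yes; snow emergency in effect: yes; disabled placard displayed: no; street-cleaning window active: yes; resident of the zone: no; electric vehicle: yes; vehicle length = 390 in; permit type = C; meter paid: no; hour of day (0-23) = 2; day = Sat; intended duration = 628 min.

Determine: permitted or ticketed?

Permitted

Atomic conditions:
  NOT electric vehicle: yes → false
  vehicle length ≥ 208 in: 390 ≥ 208 is true
  hour of day (0-23) ≥ 9: 2 ≥ 9 is false
  commercial vehicle: yes → true
  NOT meter paid: no → true
  vehicle length between 199 in and 345 in: 390 in [199, 345] is false
  NOT street-cleaning window active: yes → false
  day = Thu: Sat == Thu is false
  intended duration > 420 min: 628 > 420 is true
  snow emergency in effect: yes → true
  resident of the zone: no → false
  NOT disabled placard displayed: no → true
  permit type = none: C == none is false
  disabled placard displayed: no → false
  street-cleaning window active: yes → true
Combine:
[1.1] NOT false = true
[1] true OR true OR false = true
[2.3] NOT false = true
[2] true OR true OR true = true
[3.2] NOT false = true
[3.3] NOT true = false
[3] false OR true OR false = true
[4] true OR false = true
[5] true OR false = true
[6] false OR true = true
[root] true AND true AND true AND true AND true AND true = true
Overall: true → permitted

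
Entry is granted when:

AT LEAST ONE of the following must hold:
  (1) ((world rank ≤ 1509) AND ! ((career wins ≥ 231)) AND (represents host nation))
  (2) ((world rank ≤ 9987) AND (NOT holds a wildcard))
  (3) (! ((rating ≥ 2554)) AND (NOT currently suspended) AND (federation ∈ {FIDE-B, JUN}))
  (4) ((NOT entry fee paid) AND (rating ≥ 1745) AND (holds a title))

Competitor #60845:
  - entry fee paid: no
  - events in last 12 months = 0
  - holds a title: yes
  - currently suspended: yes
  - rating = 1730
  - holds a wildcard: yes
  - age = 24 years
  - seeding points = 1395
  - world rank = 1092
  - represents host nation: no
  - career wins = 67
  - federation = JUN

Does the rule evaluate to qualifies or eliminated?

Eliminated

Atomic conditions:
  world rank ≤ 1509: 1092 ≤ 1509 is true
  career wins ≥ 231: 67 ≥ 231 is false
  represents host nation: no → false
  world rank ≤ 9987: 1092 ≤ 9987 is true
  NOT holds a wildcard: yes → false
  rating ≥ 2554: 1730 ≥ 2554 is false
  NOT currently suspended: yes → false
  federation ∈ {FIDE-B, JUN}: JUN is in the set → true
  NOT entry fee paid: no → true
  rating ≥ 1745: 1730 ≥ 1745 is false
  holds a title: yes → true
Combine:
[1.2] NOT false = true
[1] true AND true AND false = false
[2] true AND false = false
[3.1] NOT false = true
[3] true AND false AND true = false
[4] true AND false AND true = false
[root] false OR false OR false OR false = false
Overall: false → eliminated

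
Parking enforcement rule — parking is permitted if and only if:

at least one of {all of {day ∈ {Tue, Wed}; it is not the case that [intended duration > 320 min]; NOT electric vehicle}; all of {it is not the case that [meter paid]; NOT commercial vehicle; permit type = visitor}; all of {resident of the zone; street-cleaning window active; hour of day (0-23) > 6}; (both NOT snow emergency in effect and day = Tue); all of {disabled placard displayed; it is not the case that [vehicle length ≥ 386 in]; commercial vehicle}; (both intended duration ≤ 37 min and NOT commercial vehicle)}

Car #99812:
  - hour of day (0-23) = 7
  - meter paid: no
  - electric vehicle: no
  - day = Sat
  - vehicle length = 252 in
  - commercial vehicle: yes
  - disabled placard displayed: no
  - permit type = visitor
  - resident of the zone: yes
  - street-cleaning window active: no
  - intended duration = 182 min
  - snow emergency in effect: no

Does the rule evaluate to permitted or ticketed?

Atomic conditions:
  day ∈ {Tue, Wed}: Sat is not in the set → false
  intended duration > 320 min: 182 > 320 is false
  NOT electric vehicle: no → true
  meter paid: no → false
  NOT commercial vehicle: yes → false
  permit type = visitor: visitor == visitor is true
  resident of the zone: yes → true
  street-cleaning window active: no → false
  hour of day (0-23) > 6: 7 > 6 is true
  NOT snow emergency in effect: no → true
  day = Tue: Sat == Tue is false
  disabled placard displayed: no → false
  vehicle length ≥ 386 in: 252 ≥ 386 is false
  commercial vehicle: yes → true
  intended duration ≤ 37 min: 182 ≤ 37 is false
Combine:
[1.2] NOT false = true
[1] false AND true AND true = false
[2.1] NOT false = true
[2] true AND false AND true = false
[3] true AND false AND true = false
[4] true AND false = false
[5.2] NOT false = true
[5] false AND true AND true = false
[6] false AND false = false
[root] false OR false OR false OR false OR false OR false = false
Overall: false → ticketed

Ticketed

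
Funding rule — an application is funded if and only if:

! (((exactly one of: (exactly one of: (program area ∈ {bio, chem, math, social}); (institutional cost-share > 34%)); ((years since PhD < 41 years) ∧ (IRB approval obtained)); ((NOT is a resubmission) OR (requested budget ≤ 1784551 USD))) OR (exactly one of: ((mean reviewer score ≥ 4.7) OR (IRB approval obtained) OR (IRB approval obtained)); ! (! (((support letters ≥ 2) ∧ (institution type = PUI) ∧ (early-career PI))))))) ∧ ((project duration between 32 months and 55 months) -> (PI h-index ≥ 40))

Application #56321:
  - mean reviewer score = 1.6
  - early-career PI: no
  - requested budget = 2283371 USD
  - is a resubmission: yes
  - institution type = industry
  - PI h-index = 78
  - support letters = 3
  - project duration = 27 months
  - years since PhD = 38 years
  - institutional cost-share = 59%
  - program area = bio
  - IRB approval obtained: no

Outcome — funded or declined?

Atomic conditions:
  program area ∈ {bio, chem, math, social}: bio is in the set → true
  institutional cost-share > 34%: 59 > 34 is true
  years since PhD < 41 years: 38 < 41 is true
  IRB approval obtained: no → false
  NOT is a resubmission: yes → false
  requested budget ≤ 1784551 USD: 2283371 ≤ 1784551 is false
  mean reviewer score ≥ 4.7: 1.6 ≥ 4.7 is false
  support letters ≥ 2: 3 ≥ 2 is true
  institution type = PUI: industry == PUI is false
  early-career PI: no → false
  project duration between 32 months and 55 months: 27 in [32, 55] is false
  PI h-index ≥ 40: 78 ≥ 40 is true
Combine:
[1.1.1.1] exactly-one(true, true) = false
[1.1.1.2] true AND false = false
[1.1.1.3] false OR false = false
[1.1.1] exactly-one(false, false, false) = false
[1.1.2.1] false OR false OR false = false
[1.1.2.2.1.1] true AND false AND false = false
[1.1.2.2.1] NOT false = true
[1.1.2.2] NOT true = false
[1.1.2] exactly-one(false, false) = false
[1.1] false OR false = false
[1] NOT false = true
[2] false → true (antecedent false ⇒ implication holds) = true
[root] true AND true = true
Overall: true → funded

Funded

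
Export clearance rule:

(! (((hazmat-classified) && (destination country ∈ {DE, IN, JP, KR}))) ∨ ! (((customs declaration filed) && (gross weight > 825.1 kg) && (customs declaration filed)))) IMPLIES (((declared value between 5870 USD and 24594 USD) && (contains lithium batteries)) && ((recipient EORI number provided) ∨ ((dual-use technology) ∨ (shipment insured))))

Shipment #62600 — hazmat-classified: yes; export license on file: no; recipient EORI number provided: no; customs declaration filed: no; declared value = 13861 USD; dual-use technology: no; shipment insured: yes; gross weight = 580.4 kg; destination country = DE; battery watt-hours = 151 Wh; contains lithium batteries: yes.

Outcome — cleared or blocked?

Atomic conditions:
  hazmat-classified: yes → true
  destination country ∈ {DE, IN, JP, KR}: DE is in the set → true
  customs declaration filed: no → false
  gross weight > 825.1 kg: 580.4 > 825.1 is false
  declared value between 5870 USD and 24594 USD: 13861 in [5870, 24594] is true
  contains lithium batteries: yes → true
  recipient EORI number provided: no → false
  dual-use technology: no → false
  shipment insured: yes → true
Combine:
[1.1.1] true AND true = true
[1.1] NOT true = false
[1.2.1] false AND false AND false = false
[1.2] NOT false = true
[1] false OR true = true
[2.1] true AND true = true
[2.2.2] false OR true = true
[2.2] false OR true = true
[2] true AND true = true
[root] true → true = true
Overall: true → cleared

Cleared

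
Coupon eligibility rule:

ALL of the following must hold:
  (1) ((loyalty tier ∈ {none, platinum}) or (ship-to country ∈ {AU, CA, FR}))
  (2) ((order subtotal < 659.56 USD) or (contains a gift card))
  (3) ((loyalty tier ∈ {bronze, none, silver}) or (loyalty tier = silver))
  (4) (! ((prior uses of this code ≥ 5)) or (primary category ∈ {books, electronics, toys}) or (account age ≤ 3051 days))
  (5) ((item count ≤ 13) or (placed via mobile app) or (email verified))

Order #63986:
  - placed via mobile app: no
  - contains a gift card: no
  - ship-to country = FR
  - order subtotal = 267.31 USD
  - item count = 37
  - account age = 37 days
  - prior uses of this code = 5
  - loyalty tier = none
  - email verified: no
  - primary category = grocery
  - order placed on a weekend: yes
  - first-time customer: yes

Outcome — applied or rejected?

Atomic conditions:
  loyalty tier ∈ {none, platinum}: none is in the set → true
  ship-to country ∈ {AU, CA, FR}: FR is in the set → true
  order subtotal < 659.56 USD: 267.31 < 659.56 is true
  contains a gift card: no → false
  loyalty tier ∈ {bronze, none, silver}: none is in the set → true
  loyalty tier = silver: none == silver is false
  prior uses of this code ≥ 5: 5 ≥ 5 is true
  primary category ∈ {books, electronics, toys}: grocery is not in the set → false
  account age ≤ 3051 days: 37 ≤ 3051 is true
  item count ≤ 13: 37 ≤ 13 is false
  placed via mobile app: no → false
  email verified: no → false
Combine:
[1] true OR true = true
[2] true OR false = true
[3] true OR false = true
[4.1] NOT true = false
[4] false OR false OR true = true
[5] false OR false OR false = false
[root] true AND true AND true AND true AND false = false
Overall: false → rejected

Rejected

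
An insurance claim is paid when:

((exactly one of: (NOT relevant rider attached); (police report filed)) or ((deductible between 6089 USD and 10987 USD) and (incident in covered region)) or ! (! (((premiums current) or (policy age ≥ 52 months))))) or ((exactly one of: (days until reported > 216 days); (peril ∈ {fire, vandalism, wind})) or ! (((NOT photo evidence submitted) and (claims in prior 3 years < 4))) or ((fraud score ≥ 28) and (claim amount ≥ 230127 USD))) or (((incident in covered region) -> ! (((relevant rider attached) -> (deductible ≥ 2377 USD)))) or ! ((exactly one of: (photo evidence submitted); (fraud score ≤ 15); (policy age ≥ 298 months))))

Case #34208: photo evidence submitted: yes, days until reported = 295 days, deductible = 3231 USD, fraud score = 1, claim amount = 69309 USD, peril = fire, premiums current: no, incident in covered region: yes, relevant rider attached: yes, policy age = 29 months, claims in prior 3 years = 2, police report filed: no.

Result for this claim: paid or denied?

Atomic conditions:
  NOT relevant rider attached: yes → false
  police report filed: no → false
  deductible between 6089 USD and 10987 USD: 3231 in [6089, 10987] is false
  incident in covered region: yes → true
  premiums current: no → false
  policy age ≥ 52 months: 29 ≥ 52 is false
  days until reported > 216 days: 295 > 216 is true
  peril ∈ {fire, vandalism, wind}: fire is in the set → true
  NOT photo evidence submitted: yes → false
  claims in prior 3 years < 4: 2 < 4 is true
  fraud score ≥ 28: 1 ≥ 28 is false
  claim amount ≥ 230127 USD: 69309 ≥ 230127 is false
  relevant rider attached: yes → true
  deductible ≥ 2377 USD: 3231 ≥ 2377 is true
  photo evidence submitted: yes → true
  fraud score ≤ 15: 1 ≤ 15 is true
  policy age ≥ 298 months: 29 ≥ 298 is false
Combine:
[1.1] exactly-one(false, false) = false
[1.2] false AND true = false
[1.3.1.1] false OR false = false
[1.3.1] NOT false = true
[1.3] NOT true = false
[1] false OR false OR false = false
[2.1] exactly-one(true, true) = false
[2.2.1] false AND true = false
[2.2] NOT false = true
[2.3] false AND false = false
[2] false OR true OR false = true
[3.1.2.1] true → true = true
[3.1.2] NOT true = false
[3.1] true → false = false
[3.2.1] exactly-one(true, true, false) = false
[3.2] NOT false = true
[3] false OR true = true
[root] false OR true OR true = true
Overall: true → paid

Paid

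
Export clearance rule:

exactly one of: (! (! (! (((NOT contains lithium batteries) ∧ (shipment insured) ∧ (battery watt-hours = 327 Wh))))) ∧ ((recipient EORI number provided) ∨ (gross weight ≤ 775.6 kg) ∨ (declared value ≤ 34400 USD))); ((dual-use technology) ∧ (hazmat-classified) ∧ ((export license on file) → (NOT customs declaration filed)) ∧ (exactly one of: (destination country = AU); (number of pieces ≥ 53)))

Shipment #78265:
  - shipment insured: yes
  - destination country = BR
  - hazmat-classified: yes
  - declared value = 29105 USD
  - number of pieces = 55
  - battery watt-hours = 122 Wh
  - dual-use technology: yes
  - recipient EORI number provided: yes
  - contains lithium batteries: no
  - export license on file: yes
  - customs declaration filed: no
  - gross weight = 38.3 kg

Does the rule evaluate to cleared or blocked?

Atomic conditions:
  NOT contains lithium batteries: no → true
  shipment insured: yes → true
  battery watt-hours = 327 Wh: 122 == 327 is false
  recipient EORI number provided: yes → true
  gross weight ≤ 775.6 kg: 38.3 ≤ 775.6 is true
  declared value ≤ 34400 USD: 29105 ≤ 34400 is true
  dual-use technology: yes → true
  hazmat-classified: yes → true
  export license on file: yes → true
  NOT customs declaration filed: no → true
  destination country = AU: BR == AU is false
  number of pieces ≥ 53: 55 ≥ 53 is true
Combine:
[1.1.1.1.1] true AND true AND false = false
[1.1.1.1] NOT false = true
[1.1.1] NOT true = false
[1.1] NOT false = true
[1.2] true OR true OR true = true
[1] true AND true = true
[2.3] true → true = true
[2.4] exactly-one(false, true) = true
[2] true AND true AND true AND true = true
[root] exactly-one(true, true) = false
Overall: false → blocked

Blocked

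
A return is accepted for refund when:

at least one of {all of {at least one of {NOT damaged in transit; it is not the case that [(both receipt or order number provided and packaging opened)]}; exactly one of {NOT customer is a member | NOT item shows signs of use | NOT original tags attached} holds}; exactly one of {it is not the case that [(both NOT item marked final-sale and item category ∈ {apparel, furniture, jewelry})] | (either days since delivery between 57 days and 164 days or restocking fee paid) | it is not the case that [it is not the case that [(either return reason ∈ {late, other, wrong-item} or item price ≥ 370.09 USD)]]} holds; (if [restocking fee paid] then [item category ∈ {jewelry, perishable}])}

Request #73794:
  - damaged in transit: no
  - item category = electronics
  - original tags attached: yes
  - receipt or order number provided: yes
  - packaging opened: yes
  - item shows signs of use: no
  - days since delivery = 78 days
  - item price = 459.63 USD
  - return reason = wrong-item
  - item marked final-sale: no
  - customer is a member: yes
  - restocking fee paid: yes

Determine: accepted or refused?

Accepted

Atomic conditions:
  NOT damaged in transit: no → true
  receipt or order number provided: yes → true
  packaging opened: yes → true
  NOT customer is a member: yes → false
  NOT item shows signs of use: no → true
  NOT original tags attached: yes → false
  NOT item marked final-sale: no → true
  item category ∈ {apparel, furniture, jewelry}: electronics is not in the set → false
  days since delivery between 57 days and 164 days: 78 in [57, 164] is true
  restocking fee paid: yes → true
  return reason ∈ {late, other, wrong-item}: wrong-item is in the set → true
  item price ≥ 370.09 USD: 459.63 ≥ 370.09 is true
  item category ∈ {jewelry, perishable}: electronics is not in the set → false
Combine:
[1.1.2.1] true AND true = true
[1.1.2] NOT true = false
[1.1] true OR false = true
[1.2] exactly-one(false, true, false) = true
[1] true AND true = true
[2.1.1] true AND false = false
[2.1] NOT false = true
[2.2] true OR true = true
[2.3.1.1] true OR true = true
[2.3.1] NOT true = false
[2.3] NOT false = true
[2] exactly-one(true, true, true) = false
[3] true → false = false
[root] true OR false OR false = true
Overall: true → accepted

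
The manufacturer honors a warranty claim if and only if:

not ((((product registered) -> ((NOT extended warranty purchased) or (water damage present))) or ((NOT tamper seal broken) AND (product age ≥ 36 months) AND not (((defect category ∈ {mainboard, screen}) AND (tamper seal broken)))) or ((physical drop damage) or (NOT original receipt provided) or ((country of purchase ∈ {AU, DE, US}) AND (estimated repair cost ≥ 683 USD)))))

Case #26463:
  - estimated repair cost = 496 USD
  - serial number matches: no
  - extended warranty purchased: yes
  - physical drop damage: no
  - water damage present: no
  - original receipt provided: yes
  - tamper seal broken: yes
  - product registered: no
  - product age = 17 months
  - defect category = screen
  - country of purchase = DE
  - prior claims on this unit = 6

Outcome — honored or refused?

Atomic conditions:
  product registered: no → false
  NOT extended warranty purchased: yes → false
  water damage present: no → false
  NOT tamper seal broken: yes → false
  product age ≥ 36 months: 17 ≥ 36 is false
  defect category ∈ {mainboard, screen}: screen is in the set → true
  tamper seal broken: yes → true
  physical drop damage: no → false
  NOT original receipt provided: yes → false
  country of purchase ∈ {AU, DE, US}: DE is in the set → true
  estimated repair cost ≥ 683 USD: 496 ≥ 683 is false
Combine:
[1.1.2] false OR false = false
[1.1] false → false (antecedent false ⇒ implication holds) = true
[1.2.3.1] true AND true = true
[1.2.3] NOT true = false
[1.2] false AND false AND false = false
[1.3.3] true AND false = false
[1.3] false OR false OR false = false
[1] true OR false OR false = true
[root] NOT true = false
Overall: false → refused

Refused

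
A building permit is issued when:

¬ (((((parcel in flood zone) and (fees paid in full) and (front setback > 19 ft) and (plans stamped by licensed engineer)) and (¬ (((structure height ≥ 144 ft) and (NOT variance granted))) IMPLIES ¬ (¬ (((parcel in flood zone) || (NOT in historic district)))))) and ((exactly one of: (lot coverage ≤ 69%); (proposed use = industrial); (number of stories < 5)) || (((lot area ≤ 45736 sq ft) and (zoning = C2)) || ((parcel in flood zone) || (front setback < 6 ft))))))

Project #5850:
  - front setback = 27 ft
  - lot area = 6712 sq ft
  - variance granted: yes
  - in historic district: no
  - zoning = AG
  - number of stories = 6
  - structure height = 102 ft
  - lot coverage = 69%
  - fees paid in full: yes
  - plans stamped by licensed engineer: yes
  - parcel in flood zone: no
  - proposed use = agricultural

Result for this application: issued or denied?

Atomic conditions:
  parcel in flood zone: no → false
  fees paid in full: yes → true
  front setback > 19 ft: 27 > 19 is true
  plans stamped by licensed engineer: yes → true
  structure height ≥ 144 ft: 102 ≥ 144 is false
  NOT variance granted: yes → false
  NOT in historic district: no → true
  lot coverage ≤ 69%: 69 ≤ 69 is true
  proposed use = industrial: agricultural == industrial is false
  number of stories < 5: 6 < 5 is false
  lot area ≤ 45736 sq ft: 6712 ≤ 45736 is true
  zoning = C2: AG == C2 is false
  front setback < 6 ft: 27 < 6 is false
Combine:
[1.1.1] false AND true AND true AND true = false
[1.1.2.1.1] false AND false = false
[1.1.2.1] NOT false = true
[1.1.2.2.1.1] false OR true = true
[1.1.2.2.1] NOT true = false
[1.1.2.2] NOT false = true
[1.1.2] true → true = true
[1.1] false AND true = false
[1.2.1] exactly-one(true, false, false) = true
[1.2.2.1] true AND false = false
[1.2.2.2] false OR false = false
[1.2.2] false OR false = false
[1.2] true OR false = true
[1] false AND true = false
[root] NOT false = true
Overall: true → issued

Issued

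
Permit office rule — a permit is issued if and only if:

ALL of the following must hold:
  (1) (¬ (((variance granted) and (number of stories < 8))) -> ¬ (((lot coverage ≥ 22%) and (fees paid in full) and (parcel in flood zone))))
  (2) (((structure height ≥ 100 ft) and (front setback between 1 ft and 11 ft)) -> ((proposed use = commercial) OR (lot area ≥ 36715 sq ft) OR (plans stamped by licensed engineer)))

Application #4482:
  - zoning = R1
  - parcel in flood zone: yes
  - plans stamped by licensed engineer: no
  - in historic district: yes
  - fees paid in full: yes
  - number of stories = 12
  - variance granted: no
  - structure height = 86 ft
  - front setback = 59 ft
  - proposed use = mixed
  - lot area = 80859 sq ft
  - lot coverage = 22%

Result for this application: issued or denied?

Atomic conditions:
  variance granted: no → false
  number of stories < 8: 12 < 8 is false
  lot coverage ≥ 22%: 22 ≥ 22 is true
  fees paid in full: yes → true
  parcel in flood zone: yes → true
  structure height ≥ 100 ft: 86 ≥ 100 is false
  front setback between 1 ft and 11 ft: 59 in [1, 11] is false
  proposed use = commercial: mixed == commercial is false
  lot area ≥ 36715 sq ft: 80859 ≥ 36715 is true
  plans stamped by licensed engineer: no → false
Combine:
[1.1.1] false AND false = false
[1.1] NOT false = true
[1.2.1] true AND true AND true = true
[1.2] NOT true = false
[1] true → false = false
[2.1] false AND false = false
[2.2] false OR true OR false = true
[2] false → true (antecedent false ⇒ implication holds) = true
[root] false AND true = false
Overall: false → denied

Denied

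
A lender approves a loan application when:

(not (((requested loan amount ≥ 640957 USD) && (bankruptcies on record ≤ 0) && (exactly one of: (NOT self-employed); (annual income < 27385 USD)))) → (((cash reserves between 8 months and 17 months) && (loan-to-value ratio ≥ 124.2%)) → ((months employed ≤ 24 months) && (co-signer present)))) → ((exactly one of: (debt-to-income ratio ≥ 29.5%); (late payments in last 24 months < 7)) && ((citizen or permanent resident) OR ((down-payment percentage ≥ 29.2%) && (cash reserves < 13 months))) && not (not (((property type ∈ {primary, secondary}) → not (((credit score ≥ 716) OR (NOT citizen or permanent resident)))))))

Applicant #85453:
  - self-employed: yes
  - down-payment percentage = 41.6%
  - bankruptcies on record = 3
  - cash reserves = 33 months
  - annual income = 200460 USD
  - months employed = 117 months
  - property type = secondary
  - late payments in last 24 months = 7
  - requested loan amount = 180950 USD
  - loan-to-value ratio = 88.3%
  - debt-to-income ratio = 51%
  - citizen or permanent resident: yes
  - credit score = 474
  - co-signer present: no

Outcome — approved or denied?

Approved

Atomic conditions:
  requested loan amount ≥ 640957 USD: 180950 ≥ 640957 is false
  bankruptcies on record ≤ 0: 3 ≤ 0 is false
  NOT self-employed: yes → false
  annual income < 27385 USD: 200460 < 27385 is false
  cash reserves between 8 months and 17 months: 33 in [8, 17] is false
  loan-to-value ratio ≥ 124.2%: 88.3 ≥ 124.2 is false
  months employed ≤ 24 months: 117 ≤ 24 is false
  co-signer present: no → false
  debt-to-income ratio ≥ 29.5%: 51 ≥ 29.5 is true
  late payments in last 24 months < 7: 7 < 7 is false
  citizen or permanent resident: yes → true
  down-payment percentage ≥ 29.2%: 41.6 ≥ 29.2 is true
  cash reserves < 13 months: 33 < 13 is false
  property type ∈ {primary, secondary}: secondary is in the set → true
  credit score ≥ 716: 474 ≥ 716 is false
  NOT citizen or permanent resident: yes → false
Combine:
[1.1.1.3] exactly-one(false, false) = false
[1.1.1] false AND false AND false = false
[1.1] NOT false = true
[1.2.1] false AND false = false
[1.2.2] false AND false = false
[1.2] false → false (antecedent false ⇒ implication holds) = true
[1] true → true = true
[2.1] exactly-one(true, false) = true
[2.2.2] true AND false = false
[2.2] true OR false = true
[2.3.1.1.2.1] false OR false = false
[2.3.1.1.2] NOT false = true
[2.3.1.1] true → true = true
[2.3.1] NOT true = false
[2.3] NOT false = true
[2] true AND true AND true = true
[root] true → true = true
Overall: true → approved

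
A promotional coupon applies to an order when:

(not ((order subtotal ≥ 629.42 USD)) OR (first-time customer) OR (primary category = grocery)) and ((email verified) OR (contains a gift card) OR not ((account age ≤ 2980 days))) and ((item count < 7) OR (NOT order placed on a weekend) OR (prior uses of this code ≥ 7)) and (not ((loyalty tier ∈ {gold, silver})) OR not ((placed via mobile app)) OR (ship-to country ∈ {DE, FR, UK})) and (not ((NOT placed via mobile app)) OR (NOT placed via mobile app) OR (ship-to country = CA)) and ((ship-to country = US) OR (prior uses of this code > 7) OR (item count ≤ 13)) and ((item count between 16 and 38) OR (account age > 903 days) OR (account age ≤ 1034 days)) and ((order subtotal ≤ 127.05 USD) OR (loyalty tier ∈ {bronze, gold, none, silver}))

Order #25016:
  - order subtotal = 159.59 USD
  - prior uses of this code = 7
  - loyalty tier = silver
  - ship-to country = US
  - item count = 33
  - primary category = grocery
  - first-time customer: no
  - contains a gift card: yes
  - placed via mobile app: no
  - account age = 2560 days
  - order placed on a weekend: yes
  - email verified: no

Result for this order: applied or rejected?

Applied

Atomic conditions:
  order subtotal ≥ 629.42 USD: 159.59 ≥ 629.42 is false
  first-time customer: no → false
  primary category = grocery: grocery == grocery is true
  email verified: no → false
  contains a gift card: yes → true
  account age ≤ 2980 days: 2560 ≤ 2980 is true
  item count < 7: 33 < 7 is false
  NOT order placed on a weekend: yes → false
  prior uses of this code ≥ 7: 7 ≥ 7 is true
  loyalty tier ∈ {gold, silver}: silver is in the set → true
  placed via mobile app: no → false
  ship-to country ∈ {DE, FR, UK}: US is not in the set → false
  NOT placed via mobile app: no → true
  ship-to country = CA: US == CA is false
  ship-to country = US: US == US is true
  prior uses of this code > 7: 7 > 7 is false
  item count ≤ 13: 33 ≤ 13 is false
  item count between 16 and 38: 33 in [16, 38] is true
  account age > 903 days: 2560 > 903 is true
  account age ≤ 1034 days: 2560 ≤ 1034 is false
  order subtotal ≤ 127.05 USD: 159.59 ≤ 127.05 is false
  loyalty tier ∈ {bronze, gold, none, silver}: silver is in the set → true
Combine:
[1.1] NOT false = true
[1] true OR false OR true = true
[2.3] NOT true = false
[2] false OR true OR false = true
[3] false OR false OR true = true
[4.1] NOT true = false
[4.2] NOT false = true
[4] false OR true OR false = true
[5.1] NOT true = false
[5] false OR true OR false = true
[6] true OR false OR false = true
[7] true OR true OR false = true
[8] false OR true = true
[root] true AND true AND true AND true AND true AND true AND true AND true = true
Overall: true → applied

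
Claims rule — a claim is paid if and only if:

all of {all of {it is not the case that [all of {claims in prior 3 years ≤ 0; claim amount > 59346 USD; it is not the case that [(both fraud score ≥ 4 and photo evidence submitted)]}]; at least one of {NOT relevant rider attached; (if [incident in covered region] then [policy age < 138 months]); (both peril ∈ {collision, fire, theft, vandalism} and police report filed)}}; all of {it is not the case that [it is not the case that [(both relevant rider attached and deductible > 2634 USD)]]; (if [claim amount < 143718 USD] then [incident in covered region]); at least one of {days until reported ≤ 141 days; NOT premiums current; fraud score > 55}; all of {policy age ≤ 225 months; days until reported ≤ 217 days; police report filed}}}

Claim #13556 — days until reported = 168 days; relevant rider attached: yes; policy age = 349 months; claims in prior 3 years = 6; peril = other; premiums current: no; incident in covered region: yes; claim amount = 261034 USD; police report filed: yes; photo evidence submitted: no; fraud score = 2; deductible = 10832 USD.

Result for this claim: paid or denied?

Denied

Atomic conditions:
  claims in prior 3 years ≤ 0: 6 ≤ 0 is false
  claim amount > 59346 USD: 261034 > 59346 is true
  fraud score ≥ 4: 2 ≥ 4 is false
  photo evidence submitted: no → false
  NOT relevant rider attached: yes → false
  incident in covered region: yes → true
  policy age < 138 months: 349 < 138 is false
  peril ∈ {collision, fire, theft, vandalism}: other is not in the set → false
  police report filed: yes → true
  relevant rider attached: yes → true
  deductible > 2634 USD: 10832 > 2634 is true
  claim amount < 143718 USD: 261034 < 143718 is false
  days until reported ≤ 141 days: 168 ≤ 141 is false
  NOT premiums current: no → true
  fraud score > 55: 2 > 55 is false
  policy age ≤ 225 months: 349 ≤ 225 is false
  days until reported ≤ 217 days: 168 ≤ 217 is true
Combine:
[1.1.1.3.1] false AND false = false
[1.1.1.3] NOT false = true
[1.1.1] false AND true AND true = false
[1.1] NOT false = true
[1.2.2] true → false = false
[1.2.3] false AND true = false
[1.2] false OR false OR false = false
[1] true AND false = false
[2.1.1.1] true AND true = true
[2.1.1] NOT true = false
[2.1] NOT false = true
[2.2] false → true (antecedent false ⇒ implication holds) = true
[2.3] false OR true OR false = true
[2.4] false AND true AND true = false
[2] true AND true AND true AND false = false
[root] false AND false = false
Overall: false → denied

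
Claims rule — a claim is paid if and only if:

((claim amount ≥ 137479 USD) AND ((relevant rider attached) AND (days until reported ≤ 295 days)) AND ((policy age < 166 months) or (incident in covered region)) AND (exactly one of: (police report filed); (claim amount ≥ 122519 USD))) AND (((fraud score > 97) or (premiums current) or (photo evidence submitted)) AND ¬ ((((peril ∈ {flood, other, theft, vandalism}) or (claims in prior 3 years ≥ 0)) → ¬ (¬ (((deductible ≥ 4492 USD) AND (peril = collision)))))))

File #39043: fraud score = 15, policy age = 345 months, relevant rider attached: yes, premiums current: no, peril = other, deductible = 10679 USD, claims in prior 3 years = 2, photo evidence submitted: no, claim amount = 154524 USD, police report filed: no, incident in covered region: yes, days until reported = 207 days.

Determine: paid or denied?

Denied

Atomic conditions:
  claim amount ≥ 137479 USD: 154524 ≥ 137479 is true
  relevant rider attached: yes → true
  days until reported ≤ 295 days: 207 ≤ 295 is true
  policy age < 166 months: 345 < 166 is false
  incident in covered region: yes → true
  police report filed: no → false
  claim amount ≥ 122519 USD: 154524 ≥ 122519 is true
  fraud score > 97: 15 > 97 is false
  premiums current: no → false
  photo evidence submitted: no → false
  peril ∈ {flood, other, theft, vandalism}: other is in the set → true
  claims in prior 3 years ≥ 0: 2 ≥ 0 is true
  deductible ≥ 4492 USD: 10679 ≥ 4492 is true
  peril = collision: other == collision is false
Combine:
[1.2] true AND true = true
[1.3] false OR true = true
[1.4] exactly-one(false, true) = true
[1] true AND true AND true AND true = true
[2.1] false OR false OR false = false
[2.2.1.1] true OR true = true
[2.2.1.2.1.1] true AND false = false
[2.2.1.2.1] NOT false = true
[2.2.1.2] NOT true = false
[2.2.1] true → false = false
[2.2] NOT false = true
[2] false AND true = false
[root] true AND false = false
Overall: false → denied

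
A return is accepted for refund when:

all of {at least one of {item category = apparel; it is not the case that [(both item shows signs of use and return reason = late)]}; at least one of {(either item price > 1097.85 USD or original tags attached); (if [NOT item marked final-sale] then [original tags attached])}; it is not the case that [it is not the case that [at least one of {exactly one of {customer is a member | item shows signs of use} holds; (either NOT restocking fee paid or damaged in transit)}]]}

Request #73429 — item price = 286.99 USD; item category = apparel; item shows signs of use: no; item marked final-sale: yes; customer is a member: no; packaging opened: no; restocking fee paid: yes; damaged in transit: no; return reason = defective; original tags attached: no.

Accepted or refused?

Atomic conditions:
  item category = apparel: apparel == apparel is true
  item shows signs of use: no → false
  return reason = late: defective == late is false
  item price > 1097.85 USD: 286.99 > 1097.85 is false
  original tags attached: no → false
  NOT item marked final-sale: yes → false
  customer is a member: no → false
  NOT restocking fee paid: yes → false
  damaged in transit: no → false
Combine:
[1.2.1] false AND false = false
[1.2] NOT false = true
[1] true OR true = true
[2.1] false OR false = false
[2.2] false → false (antecedent false ⇒ implication holds) = true
[2] false OR true = true
[3.1.1.1] exactly-one(false, false) = false
[3.1.1.2] false OR false = false
[3.1.1] false OR false = false
[3.1] NOT false = true
[3] NOT true = false
[root] true AND true AND false = false
Overall: false → refused

Refused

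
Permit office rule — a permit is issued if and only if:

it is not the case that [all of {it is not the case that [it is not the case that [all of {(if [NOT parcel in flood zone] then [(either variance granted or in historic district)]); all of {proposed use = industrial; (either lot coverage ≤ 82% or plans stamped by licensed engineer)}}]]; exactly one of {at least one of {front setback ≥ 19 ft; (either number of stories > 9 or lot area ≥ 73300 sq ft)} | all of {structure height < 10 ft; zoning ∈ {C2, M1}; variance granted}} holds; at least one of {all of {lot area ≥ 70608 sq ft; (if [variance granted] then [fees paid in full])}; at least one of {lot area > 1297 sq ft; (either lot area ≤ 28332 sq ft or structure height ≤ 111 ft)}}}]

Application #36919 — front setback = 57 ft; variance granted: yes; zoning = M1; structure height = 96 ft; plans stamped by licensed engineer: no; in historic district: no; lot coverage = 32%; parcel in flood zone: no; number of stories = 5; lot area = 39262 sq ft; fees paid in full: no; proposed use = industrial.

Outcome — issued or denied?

Atomic conditions:
  NOT parcel in flood zone: no → true
  variance granted: yes → true
  in historic district: no → false
  proposed use = industrial: industrial == industrial is true
  lot coverage ≤ 82%: 32 ≤ 82 is true
  plans stamped by licensed engineer: no → false
  front setback ≥ 19 ft: 57 ≥ 19 is true
  number of stories > 9: 5 > 9 is false
  lot area ≥ 73300 sq ft: 39262 ≥ 73300 is false
  structure height < 10 ft: 96 < 10 is false
  zoning ∈ {C2, M1}: M1 is in the set → true
  lot area ≥ 70608 sq ft: 39262 ≥ 70608 is false
  fees paid in full: no → false
  lot area > 1297 sq ft: 39262 > 1297 is true
  lot area ≤ 28332 sq ft: 39262 ≤ 28332 is false
  structure height ≤ 111 ft: 96 ≤ 111 is true
Combine:
[1.1.1.1.1.2] true OR false = true
[1.1.1.1.1] true → true = true
[1.1.1.1.2.2] true OR false = true
[1.1.1.1.2] true AND true = true
[1.1.1.1] true AND true = true
[1.1.1] NOT true = false
[1.1] NOT false = true
[1.2.1.2] false OR false = false
[1.2.1] true OR false = true
[1.2.2] false AND true AND true = false
[1.2] exactly-one(true, false) = true
[1.3.1.2] true → false = false
[1.3.1] false AND false = false
[1.3.2.2] false OR true = true
[1.3.2] true OR true = true
[1.3] false OR true = true
[1] true AND true AND true = true
[root] NOT true = false
Overall: false → denied

Denied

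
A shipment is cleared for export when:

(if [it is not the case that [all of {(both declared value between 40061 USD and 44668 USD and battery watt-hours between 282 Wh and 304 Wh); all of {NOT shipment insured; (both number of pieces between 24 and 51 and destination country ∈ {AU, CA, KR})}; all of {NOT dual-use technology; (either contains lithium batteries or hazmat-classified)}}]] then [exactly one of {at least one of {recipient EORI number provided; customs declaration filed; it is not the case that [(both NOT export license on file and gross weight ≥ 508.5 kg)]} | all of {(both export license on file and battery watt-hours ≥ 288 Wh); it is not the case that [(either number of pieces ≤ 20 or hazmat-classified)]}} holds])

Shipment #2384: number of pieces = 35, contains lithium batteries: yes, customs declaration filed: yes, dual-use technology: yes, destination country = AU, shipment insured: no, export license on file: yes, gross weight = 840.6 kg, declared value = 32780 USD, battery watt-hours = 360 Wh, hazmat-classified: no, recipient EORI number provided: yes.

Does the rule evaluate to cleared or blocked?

Atomic conditions:
  declared value between 40061 USD and 44668 USD: 32780 in [40061, 44668] is false
  battery watt-hours between 282 Wh and 304 Wh: 360 in [282, 304] is false
  NOT shipment insured: no → true
  number of pieces between 24 and 51: 35 in [24, 51] is true
  destination country ∈ {AU, CA, KR}: AU is in the set → true
  NOT dual-use technology: yes → false
  contains lithium batteries: yes → true
  hazmat-classified: no → false
  recipient EORI number provided: yes → true
  customs declaration filed: yes → true
  NOT export license on file: yes → false
  gross weight ≥ 508.5 kg: 840.6 ≥ 508.5 is true
  export license on file: yes → true
  battery watt-hours ≥ 288 Wh: 360 ≥ 288 is true
  number of pieces ≤ 20: 35 ≤ 20 is false
Combine:
[1.1.1] false AND false = false
[1.1.2.2] true AND true = true
[1.1.2] true AND true = true
[1.1.3.2] true OR false = true
[1.1.3] false AND true = false
[1.1] false AND true AND false = false
[1] NOT false = true
[2.1.3.1] false AND true = false
[2.1.3] NOT false = true
[2.1] true OR true OR true = true
[2.2.1] true AND true = true
[2.2.2.1] false OR false = false
[2.2.2] NOT false = true
[2.2] true AND true = true
[2] exactly-one(true, true) = false
[root] true → false = false
Overall: false → blocked

Blocked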